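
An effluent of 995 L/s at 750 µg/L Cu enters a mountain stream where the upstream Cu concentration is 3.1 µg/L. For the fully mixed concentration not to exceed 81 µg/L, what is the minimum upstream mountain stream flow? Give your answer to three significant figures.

8540 L/s

Set C_mix = 81: (Q·3.100 + 995.0·750.0) / (Q + 995.0) = 81
→ Q = 995.0·(750.0 − 81)/(81 − 3.100) = 8545 L/s.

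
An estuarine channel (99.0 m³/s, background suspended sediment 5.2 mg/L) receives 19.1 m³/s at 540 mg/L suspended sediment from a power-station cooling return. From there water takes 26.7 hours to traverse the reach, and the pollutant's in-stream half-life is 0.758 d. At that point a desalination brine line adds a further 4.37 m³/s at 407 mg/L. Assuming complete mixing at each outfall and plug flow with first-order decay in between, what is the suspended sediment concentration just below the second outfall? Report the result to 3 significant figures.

46.5 mg/L

Mixed concentration C = ΣQC/ΣQ = (99.00·5.200 + 19.10·540.0) / 118.1 = 10830/118.1 = 91.69 mg/L; combined flow 118.1 m³/s.
Half-life 0.758 d → k = ln 2 / 0.758 = 0.9144 d⁻¹.
First-order decay: C = 91.69·exp(−k·t) = 91.69·0.3616 = 33.15 mg/L.
Second outfall: C = (118.1·33.15 + 4.370·407.0)/122.5 = 46.49 mg/L.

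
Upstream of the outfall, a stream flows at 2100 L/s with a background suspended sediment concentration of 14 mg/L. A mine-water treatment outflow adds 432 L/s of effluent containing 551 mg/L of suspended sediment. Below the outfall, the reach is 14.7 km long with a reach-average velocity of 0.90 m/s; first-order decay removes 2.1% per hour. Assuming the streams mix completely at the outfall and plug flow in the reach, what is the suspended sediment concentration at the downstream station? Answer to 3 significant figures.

Mass balance: C = (2100·14.00 + 432.0·551.0) / 2532 = 267400/2532 = 105.6 mg/L.
Travel time t = 14.7·1000 / 0.90 = 16330 s = 4.537 h.
2.1%/h lost → k = −ln(1 − 0.021) = 0.02122 h⁻¹.
First-order decay: C = 105.6·exp(−k·t) = 105.6·0.9082 = 95.92 mg/L.

95.9 mg/L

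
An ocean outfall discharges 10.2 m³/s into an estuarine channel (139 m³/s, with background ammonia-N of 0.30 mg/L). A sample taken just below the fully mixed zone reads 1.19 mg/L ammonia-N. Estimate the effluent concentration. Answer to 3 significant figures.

Mass balance: 139.0·0.3000 + 10.20·Cₑ = 149.2·1.190
→ Cₑ = (149.2·1.190 − 139.0·0.3000) / 10.20 = 13.32 mg/L.

13.3 mg/L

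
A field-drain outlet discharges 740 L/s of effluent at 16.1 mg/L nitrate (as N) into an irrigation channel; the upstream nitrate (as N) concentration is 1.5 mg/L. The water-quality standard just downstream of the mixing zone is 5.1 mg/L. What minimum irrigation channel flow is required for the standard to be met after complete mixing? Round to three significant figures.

Set C_mix = 5.1: (Q·1.500 + 740.0·16.10) / (Q + 740.0) = 5.1
→ Q = 740.0·(16.10 − 5.1)/(5.1 − 1.500) = 2261 L/s.

2260 L/s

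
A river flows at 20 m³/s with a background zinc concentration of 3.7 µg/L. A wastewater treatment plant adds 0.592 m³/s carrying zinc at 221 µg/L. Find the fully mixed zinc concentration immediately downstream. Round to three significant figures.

Conservation of mass: C = (20.00·3.700 + 0.5920·221.0) / 20.59 = 204.8/20.59 = 9.947 µg/L.

9.95 µg/L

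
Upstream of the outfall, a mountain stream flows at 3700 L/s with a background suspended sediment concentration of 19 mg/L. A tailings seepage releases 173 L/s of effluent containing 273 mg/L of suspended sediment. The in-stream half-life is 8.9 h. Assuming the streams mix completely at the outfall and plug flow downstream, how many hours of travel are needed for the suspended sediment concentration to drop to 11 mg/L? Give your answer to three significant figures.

13.0 h

Flow-weighted average: C = (3700·19.00 + 173.0·273.0) / 3873 = 117500/3873 = 30.35 mg/L.
Half-life 8.9 h → k = ln 2 / 8.9 = 0.07788 h⁻¹ = 1.869 d⁻¹.
30.35·exp(−k·t) = 11 → t = ln(30.35/11)/k = 46910 s = 13.03 h.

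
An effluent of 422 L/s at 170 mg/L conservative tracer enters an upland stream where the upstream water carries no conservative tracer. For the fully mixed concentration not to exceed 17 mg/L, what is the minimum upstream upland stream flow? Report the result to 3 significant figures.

Set C_mix = 17: (Q·0 + 422.0·170.0) / (Q + 422.0) = 17
→ Q = 422.0·(170.0 − 17)/(17 − 0) = 3798 L/s.

3800 L/s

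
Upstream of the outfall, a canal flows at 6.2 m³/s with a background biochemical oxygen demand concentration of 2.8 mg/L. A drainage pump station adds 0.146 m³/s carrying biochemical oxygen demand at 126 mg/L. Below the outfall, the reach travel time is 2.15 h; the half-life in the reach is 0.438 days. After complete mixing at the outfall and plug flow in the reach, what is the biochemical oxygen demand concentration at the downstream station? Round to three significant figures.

Flow-weighted average: C = (6.200·2.800 + 0.1460·126.0) / 6.346 = 35.76/6.346 = 5.634 mg/L.
Half-life 0.438 d → k = ln 2 / 0.438 = 1.583 d⁻¹.
Applying C = C₀e^(−kt): 5.634 × 0.8678 = 4.890 mg/L.

4.89 mg/L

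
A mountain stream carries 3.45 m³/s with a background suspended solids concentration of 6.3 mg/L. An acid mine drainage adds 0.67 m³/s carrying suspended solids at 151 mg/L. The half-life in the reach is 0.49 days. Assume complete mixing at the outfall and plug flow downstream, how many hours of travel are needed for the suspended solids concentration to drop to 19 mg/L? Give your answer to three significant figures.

Mixed concentration C = ΣQC/ΣQ = (3.450·6.300 + 0.6700·151.0) / 4.120 = 122.9/4.120 = 29.83 mg/L.
Half-life 0.49 d → k = ln 2 / 0.49 = 1.415 d⁻¹.
29.83·exp(−k·t) = 19 → t = ln(29.83/19)/k = 27550 s = 7.654 h.

7.65 h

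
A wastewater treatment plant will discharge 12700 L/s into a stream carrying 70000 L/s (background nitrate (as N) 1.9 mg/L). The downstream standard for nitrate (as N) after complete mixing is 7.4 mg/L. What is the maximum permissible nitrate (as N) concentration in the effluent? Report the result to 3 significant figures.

37.7 mg/L

At the limit, (Qr·Cr + Qe·Cₑ)/(Qr + Qe) = 7.4:
Cₑ = (82700·7.4 − 70000·1.900) / 12700 = 37.71 mg/L.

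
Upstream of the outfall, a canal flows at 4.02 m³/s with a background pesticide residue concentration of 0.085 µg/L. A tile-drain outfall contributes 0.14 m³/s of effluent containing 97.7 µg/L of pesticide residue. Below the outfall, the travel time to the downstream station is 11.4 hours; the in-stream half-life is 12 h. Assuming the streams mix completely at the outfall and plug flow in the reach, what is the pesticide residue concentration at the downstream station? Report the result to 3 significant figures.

1.74 µg/L

Flow-weighted average: C = (4.020·0.08500 + 0.1400·97.70) / 4.160 = 14.02/4.160 = 3.370 µg/L.
Half-life 12 h → k = ln 2 / 12 = 0.05776 h⁻¹ = 1.386 d⁻¹.
First-order decay: C = 3.370·exp(−k·t) = 3.370·0.5176 = 1.744 µg/L.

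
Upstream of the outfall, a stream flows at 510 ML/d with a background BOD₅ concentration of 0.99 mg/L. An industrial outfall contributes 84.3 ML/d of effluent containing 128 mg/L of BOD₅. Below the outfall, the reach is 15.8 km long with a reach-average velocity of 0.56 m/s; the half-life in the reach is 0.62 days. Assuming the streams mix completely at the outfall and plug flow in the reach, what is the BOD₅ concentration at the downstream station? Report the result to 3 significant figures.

After mixing, C = (510.0·0.9900 + 84.30·128.0) / 594.3 = 11300/594.3 = 19.01 mg/L.
Travel time t = 15.8·1000 / 0.56 = 28210 s = 7.837 h.
Half-life 0.62 d → k = ln 2 / 0.62 = 1.118 d⁻¹.
Applying C = C₀e^(−kt): 19.01 × 0.6941 = 13.19 mg/L.

13.2 mg/L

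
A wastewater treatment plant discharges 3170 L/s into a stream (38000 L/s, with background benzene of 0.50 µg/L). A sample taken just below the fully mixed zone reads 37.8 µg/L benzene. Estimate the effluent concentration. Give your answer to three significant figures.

Mass balance: 38000·0.5000 + 3170·Cₑ = 41170·37.80
→ Cₑ = (41170·37.80 − 38000·0.5000) / 3170 = 484.9 µg/L.

485 µg/L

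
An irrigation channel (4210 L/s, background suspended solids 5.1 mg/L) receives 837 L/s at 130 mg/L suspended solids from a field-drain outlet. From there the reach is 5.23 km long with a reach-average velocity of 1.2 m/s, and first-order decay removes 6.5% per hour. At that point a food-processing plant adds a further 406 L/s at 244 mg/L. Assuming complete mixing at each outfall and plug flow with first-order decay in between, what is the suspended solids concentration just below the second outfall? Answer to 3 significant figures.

After mixing, C = (4210·5.100 + 837.0·130.0) / 5047 = 130300/5047 = 25.81 mg/L; combined flow 5047 L/s.
Travel time t = 5.23·1000 / 1.2 = 4358 s = 1.211 h.
6.5%/h lost → k = −ln(1 − 0.065) = 0.06721 h⁻¹.
After decay, C = 25.81 × e^(−kt) = 25.81 × 0.9219 = 23.80 mg/L.
Second outfall: C = (5047·23.80 + 406.0·244.0)/5453 = 40.19 mg/L.

40.2 mg/L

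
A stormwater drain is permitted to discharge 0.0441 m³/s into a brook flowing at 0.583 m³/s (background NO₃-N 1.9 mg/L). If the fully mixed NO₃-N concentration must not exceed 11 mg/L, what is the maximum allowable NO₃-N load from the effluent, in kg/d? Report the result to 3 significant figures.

Mass balance at the limit: 0.5830·1.900 + 0.04410·Cₑ = 0.6271·11 → Cₑ = 131.3 mg/L.
Load = 0.04410 m³/s × 131.3 g/m³ × 86 400 s/d = 500.3 kg/d.

500 kg/d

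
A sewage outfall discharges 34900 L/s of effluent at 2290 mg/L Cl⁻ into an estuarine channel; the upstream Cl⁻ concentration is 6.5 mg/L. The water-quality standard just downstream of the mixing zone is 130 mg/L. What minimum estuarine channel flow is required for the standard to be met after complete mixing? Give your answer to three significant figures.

Set C_mix = 130: (Q·6.500 + 34900·2290) / (Q + 34900) = 130
→ Q = 34900·(2290 − 130)/(130 − 6.500) = 610400 L/s.

610000 L/s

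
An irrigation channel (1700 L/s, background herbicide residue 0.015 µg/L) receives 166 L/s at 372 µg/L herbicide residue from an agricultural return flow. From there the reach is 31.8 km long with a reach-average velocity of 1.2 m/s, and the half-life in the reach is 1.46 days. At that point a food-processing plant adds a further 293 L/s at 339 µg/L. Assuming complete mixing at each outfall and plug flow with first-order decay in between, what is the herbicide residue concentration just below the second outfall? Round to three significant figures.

Mass balance: C = (1700·0.01500 + 166.0·372.0) / 1866 = 61780/1866 = 33.11 µg/L; combined flow 1866 L/s.
Travel time t = 31.8·1000 / 1.2 = 26500 s = 7.361 h.
Half-life 1.46 d → k = ln 2 / 1.46 = 0.4748 d⁻¹.
First-order decay: C = 33.11·exp(−k·t) = 33.11·0.8645 = 28.62 µg/L.
Second outfall: C = (1866·28.62 + 293.0·339.0)/2159 = 70.74 µg/L.

70.7 µg/L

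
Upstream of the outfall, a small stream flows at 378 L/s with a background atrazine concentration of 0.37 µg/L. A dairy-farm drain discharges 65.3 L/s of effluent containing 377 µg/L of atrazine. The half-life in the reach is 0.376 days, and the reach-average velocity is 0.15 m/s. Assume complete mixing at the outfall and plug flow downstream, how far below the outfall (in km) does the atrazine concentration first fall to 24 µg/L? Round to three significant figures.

5.94 km

After mixing, C = (378.0·0.3700 + 65.30·377.0) / 443.3 = 24760/443.3 = 55.85 µg/L.
Half-life 0.376 d → k = ln 2 / 0.376 = 1.843 d⁻¹.
Set 55.85·exp(−k·t) = 24 → t = ln(55.85/24)/k = 39580 s = 11.00 h.
Distance = v·t = 0.15·39580 = 5938 m = 5.938 km.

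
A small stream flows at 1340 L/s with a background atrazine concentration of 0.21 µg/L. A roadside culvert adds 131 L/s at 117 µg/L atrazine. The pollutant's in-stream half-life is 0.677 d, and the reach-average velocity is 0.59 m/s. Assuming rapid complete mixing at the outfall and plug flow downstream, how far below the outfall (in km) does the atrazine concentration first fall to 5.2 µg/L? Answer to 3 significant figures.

Mass balance: C = (1340·0.2100 + 131.0·117.0) / 1471 = 15610/1471 = 10.61 µg/L.
Half-life 0.677 d → k = ln 2 / 0.677 = 1.024 d⁻¹.
Set 10.61·exp(−k·t) = 5.2 → t = ln(10.61/5.2)/k = 60190 s = 16.72 h.
Distance = v·t = 0.59·60190 = 35510 m = 35.51 km.

35.5 km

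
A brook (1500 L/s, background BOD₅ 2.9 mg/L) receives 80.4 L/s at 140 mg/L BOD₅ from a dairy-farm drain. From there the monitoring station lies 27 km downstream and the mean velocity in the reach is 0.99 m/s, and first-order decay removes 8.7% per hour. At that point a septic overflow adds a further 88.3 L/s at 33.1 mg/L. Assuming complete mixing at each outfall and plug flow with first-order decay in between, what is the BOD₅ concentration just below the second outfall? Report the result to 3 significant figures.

Mixed concentration C = ΣQC/ΣQ = (1500·2.900 + 80.40·140.0) / 1580 = 15610/1580 = 9.875 mg/L; combined flow 1580 L/s.
Travel time t = 27·1000 / 0.99 = 27270 s = 7.576 h.
8.7%/h lost → k = −ln(1 − 0.087) = 0.09102 h⁻¹.
First-order decay: C = 9.875·exp(−k·t) = 9.875·0.5018 = 4.955 mg/L.
At the second outfall, C = (1580·4.955 + 88.30·33.10) / (1580 + 88.30) = 6.444 mg/L.

6.44 mg/L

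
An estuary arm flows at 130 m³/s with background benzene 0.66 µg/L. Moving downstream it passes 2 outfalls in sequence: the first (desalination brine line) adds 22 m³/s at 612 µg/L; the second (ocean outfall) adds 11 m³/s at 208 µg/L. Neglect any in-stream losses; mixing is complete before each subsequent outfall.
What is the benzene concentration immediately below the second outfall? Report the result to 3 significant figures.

After outfall 1: Q = 130.0 + 22.00 = 152.0 m³/s; C = (130.0·0.6600 + 22.00·612.0)/152.0 = 89.14 µg/L.
After outfall 2: Q = 152.0 + 11.00 = 163.0 m³/s; C = (152.0·89.14 + 11.00·208.0)/163.0 = 97.16 µg/L.

97.2 µg/L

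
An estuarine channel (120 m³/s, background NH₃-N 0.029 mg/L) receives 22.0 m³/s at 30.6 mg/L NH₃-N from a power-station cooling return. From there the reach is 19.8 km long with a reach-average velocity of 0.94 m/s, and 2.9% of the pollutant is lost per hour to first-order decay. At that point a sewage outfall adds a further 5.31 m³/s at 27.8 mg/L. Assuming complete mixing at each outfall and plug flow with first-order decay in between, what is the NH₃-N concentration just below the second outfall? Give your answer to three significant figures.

Conservation of mass: C = (120.0·0.02900 + 22.00·30.60) / 142.0 = 676.7/142.0 = 4.765 mg/L; combined flow 142.0 m³/s.
Travel time t = 19.8·1000 / 0.94 = 21060 s = 5.851 h.
2.9%/h lost → k = −ln(1 − 0.029) = 0.02943 h⁻¹.
Decay over the reach: 4.765·exp(−kt) = 4.765·0.8418 = 4.012 mg/L.
At the second outfall, C = (142.0·4.012 + 5.310·27.80) / (142.0 + 5.310) = 4.869 mg/L.

4.87 mg/L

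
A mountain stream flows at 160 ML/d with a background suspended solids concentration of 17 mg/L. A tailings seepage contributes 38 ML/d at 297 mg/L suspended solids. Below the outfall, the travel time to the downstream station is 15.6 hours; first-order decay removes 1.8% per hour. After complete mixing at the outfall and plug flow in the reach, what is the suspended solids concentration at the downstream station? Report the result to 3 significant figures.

53.3 mg/L

Conservation of mass: C = (160.0·17.00 + 38.00·297.0) / 198.0 = 14010/198.0 = 70.74 mg/L.
1.8%/h lost → k = −ln(1 − 0.018) = 0.01816 h⁻¹.
Applying C = C₀e^(−kt): 70.74 × 0.7533 = 53.28 mg/L.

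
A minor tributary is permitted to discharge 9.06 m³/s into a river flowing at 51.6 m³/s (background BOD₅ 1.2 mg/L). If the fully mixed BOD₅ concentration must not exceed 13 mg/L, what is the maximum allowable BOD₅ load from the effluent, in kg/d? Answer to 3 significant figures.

62800 kg/d

Mass balance at the limit: 51.60·1.200 + 9.060·Cₑ = 60.66·13 → Cₑ = 80.21 mg/L.
Load = 9.060 m³/s × 80.21 g/m³ × 86 400 s/d = 62780 kg/d.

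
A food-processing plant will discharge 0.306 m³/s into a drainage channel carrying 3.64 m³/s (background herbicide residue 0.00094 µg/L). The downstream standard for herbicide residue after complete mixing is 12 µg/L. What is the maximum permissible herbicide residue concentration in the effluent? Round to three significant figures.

155 µg/L

At the limit, (Qr·Cr + Qe·Cₑ)/(Qr + Qe) = 12:
Cₑ = (3.946·12 − 3.640·0.0009400) / 0.3060 = 154.7 µg/L.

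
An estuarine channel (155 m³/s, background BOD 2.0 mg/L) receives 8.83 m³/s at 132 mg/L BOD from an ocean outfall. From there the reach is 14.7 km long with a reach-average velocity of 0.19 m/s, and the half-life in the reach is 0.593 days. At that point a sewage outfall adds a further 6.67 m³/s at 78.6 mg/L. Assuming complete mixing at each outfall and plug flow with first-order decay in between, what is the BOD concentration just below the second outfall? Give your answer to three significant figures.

6.11 mg/L

Mixed concentration C = ΣQC/ΣQ = (155.0·2.000 + 8.830·132.0) / 163.8 = 1476/163.8 = 9.007 mg/L; combined flow 163.8 m³/s.
Travel time t = 14.7·1000 / 0.19 = 77370 s = 21.49 h.
Half-life 0.593 d → k = ln 2 / 0.593 = 1.169 d⁻¹.
First-order decay: C = 9.007·exp(−k·t) = 9.007·0.3511 = 3.162 mg/L.
Second outfall: C = (163.8·3.162 + 6.670·78.60)/170.5 = 6.113 mg/L.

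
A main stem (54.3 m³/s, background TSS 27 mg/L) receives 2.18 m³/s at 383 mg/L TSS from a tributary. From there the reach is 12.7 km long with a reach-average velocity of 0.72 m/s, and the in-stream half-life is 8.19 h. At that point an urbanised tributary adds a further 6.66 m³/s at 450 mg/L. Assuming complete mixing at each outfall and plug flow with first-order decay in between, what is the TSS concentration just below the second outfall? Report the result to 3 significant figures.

Flow-weighted average: C = (54.30·27.00 + 2.180·383.0) / 56.48 = 2301/56.48 = 40.74 mg/L; combined flow 56.48 m³/s.
Travel time t = 12.7·1000 / 0.72 = 17640 s = 4.900 h.
Half-life 8.19 h → k = ln 2 / 8.19 = 0.08463 h⁻¹ = 2.031 d⁻¹.
Decay over the reach: 40.74·exp(−kt) = 40.74·0.6606 = 26.91 mg/L.
At the second outfall, C = (56.48·26.91 + 6.660·450.0) / (56.48 + 6.660) = 71.54 mg/L.

71.5 mg/L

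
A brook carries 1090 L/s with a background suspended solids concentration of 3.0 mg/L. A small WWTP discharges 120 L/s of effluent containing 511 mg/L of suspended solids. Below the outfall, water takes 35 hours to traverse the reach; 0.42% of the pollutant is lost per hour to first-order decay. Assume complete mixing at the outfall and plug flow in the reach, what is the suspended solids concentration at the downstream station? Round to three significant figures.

46.1 mg/L

Mass balance: C = (1090·3.000 + 120.0·511.0) / 1210 = 64590/1210 = 53.38 mg/L.
0.42%/h lost → k = −ln(1 − 0.0042) = 0.004209 h⁻¹.
After decay, C = 53.38 × e^(−kt) = 53.38 × 0.8630 = 46.07 mg/L.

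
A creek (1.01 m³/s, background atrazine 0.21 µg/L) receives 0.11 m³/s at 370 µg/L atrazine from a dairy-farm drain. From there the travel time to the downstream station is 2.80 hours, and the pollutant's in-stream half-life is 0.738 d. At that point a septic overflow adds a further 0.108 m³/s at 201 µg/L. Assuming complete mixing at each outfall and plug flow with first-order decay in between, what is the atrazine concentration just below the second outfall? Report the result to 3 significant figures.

Flow-weighted average: C = (1.010·0.2100 + 0.1100·370.0) / 1.120 = 40.91/1.120 = 36.53 µg/L; combined flow 1.120 m³/s.
Half-life 0.738 d → k = ln 2 / 0.738 = 0.9392 d⁻¹.
After decay, C = 36.53 × e^(−kt) = 36.53 × 0.8962 = 32.74 µg/L.
At the second outfall, C = (1.120·32.74 + 0.1080·201.0) / (1.120 + 0.1080) = 47.54 µg/L.

47.5 µg/L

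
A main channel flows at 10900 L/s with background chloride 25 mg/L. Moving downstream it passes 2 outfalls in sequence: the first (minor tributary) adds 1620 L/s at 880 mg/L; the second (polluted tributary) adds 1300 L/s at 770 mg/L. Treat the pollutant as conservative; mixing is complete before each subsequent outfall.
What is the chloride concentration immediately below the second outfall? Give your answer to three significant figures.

195 mg/L

After outfall 1: Q = 10900 + 1620 = 12520 L/s; C = (10900·25.00 + 1620·880.0)/12520 = 135.6 mg/L.
After outfall 2: Q = 12520 + 1300 = 13820 L/s; C = (12520·135.6 + 1300·770.0)/13820 = 195.3 mg/L.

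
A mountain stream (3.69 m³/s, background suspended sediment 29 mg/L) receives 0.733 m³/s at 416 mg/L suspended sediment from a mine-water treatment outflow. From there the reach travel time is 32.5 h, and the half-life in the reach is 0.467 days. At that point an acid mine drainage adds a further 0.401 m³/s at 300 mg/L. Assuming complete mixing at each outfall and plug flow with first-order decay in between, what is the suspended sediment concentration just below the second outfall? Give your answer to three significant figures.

36.4 mg/L

Mixed concentration C = ΣQC/ΣQ = (3.690·29.00 + 0.7330·416.0) / 4.423 = 411.9/4.423 = 93.14 mg/L; combined flow 4.423 m³/s.
Half-life 0.467 d → k = ln 2 / 0.467 = 1.484 d⁻¹.
Applying C = C₀e^(−kt): 93.14 × 0.1340 = 12.48 mg/L.
Second outfall: C = (4.423·12.48 + 0.4010·300.0)/4.824 = 36.38 mg/L.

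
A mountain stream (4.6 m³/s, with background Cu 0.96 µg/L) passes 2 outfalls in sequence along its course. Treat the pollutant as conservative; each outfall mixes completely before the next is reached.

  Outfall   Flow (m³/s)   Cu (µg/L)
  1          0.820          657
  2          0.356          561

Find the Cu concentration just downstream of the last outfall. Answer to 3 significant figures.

Outfall 1: combined Q = 5.420 m³/s; C = (4.600·0.9600 + 0.8200·657.0)/5.420 = 100.2 µg/L.
Outfall 2: combined Q = 5.776 m³/s; C = (5.420·100.2 + 0.3560·561.0)/5.776 = 128.6 µg/L.

129 µg/L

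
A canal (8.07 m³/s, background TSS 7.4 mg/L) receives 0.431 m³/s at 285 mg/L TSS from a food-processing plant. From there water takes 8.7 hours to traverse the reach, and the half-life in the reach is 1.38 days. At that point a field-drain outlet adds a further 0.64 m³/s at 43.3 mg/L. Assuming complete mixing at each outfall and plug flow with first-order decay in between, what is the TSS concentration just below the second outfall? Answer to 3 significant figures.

Flow-weighted average: C = (8.070·7.400 + 0.4310·285.0) / 8.501 = 182.6/8.501 = 21.47 mg/L; combined flow 8.501 m³/s.
Half-life 1.38 d → k = ln 2 / 1.38 = 0.5023 d⁻¹.
First-order decay: C = 21.47·exp(−k·t) = 21.47·0.8335 = 17.90 mg/L.
Second outfall: C = (8.501·17.90 + 0.6400·43.30)/9.141 = 19.68 mg/L.

19.7 mg/L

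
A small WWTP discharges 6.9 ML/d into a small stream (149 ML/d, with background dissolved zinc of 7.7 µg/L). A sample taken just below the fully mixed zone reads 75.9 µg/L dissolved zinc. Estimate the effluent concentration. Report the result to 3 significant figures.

Mass balance: 149.0·7.700 + 6.900·Cₑ = 155.9·75.90
→ Cₑ = (155.9·75.90 − 149.0·7.700) / 6.900 = 1549 µg/L.

1550 µg/L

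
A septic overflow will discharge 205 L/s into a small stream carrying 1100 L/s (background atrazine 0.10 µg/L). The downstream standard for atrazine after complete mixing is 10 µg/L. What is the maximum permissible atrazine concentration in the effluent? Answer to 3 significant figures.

At the limit, (Qr·Cr + Qe·Cₑ)/(Qr + Qe) = 10:
Cₑ = (1305·10 − 1100·0.1000) / 205.0 = 63.12 µg/L.

63.1 µg/L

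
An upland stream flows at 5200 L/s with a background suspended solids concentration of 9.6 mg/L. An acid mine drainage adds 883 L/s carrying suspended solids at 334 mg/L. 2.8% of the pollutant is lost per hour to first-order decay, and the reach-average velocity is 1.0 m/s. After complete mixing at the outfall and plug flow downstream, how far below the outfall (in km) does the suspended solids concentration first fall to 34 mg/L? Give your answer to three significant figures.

Mixed concentration C = ΣQC/ΣQ = (5200·9.600 + 883.0·334.0) / 6083 = 344800/6083 = 56.69 mg/L.
2.8%/h lost → k = −ln(1 − 0.028) = 0.02840 h⁻¹.
Set 56.69·exp(−k·t) = 34 → t = ln(56.69/34)/k = 64800 s = 18.00 h.
Distance = v·t = 1.0·64800 = 64800 m = 64.80 km.

64.8 km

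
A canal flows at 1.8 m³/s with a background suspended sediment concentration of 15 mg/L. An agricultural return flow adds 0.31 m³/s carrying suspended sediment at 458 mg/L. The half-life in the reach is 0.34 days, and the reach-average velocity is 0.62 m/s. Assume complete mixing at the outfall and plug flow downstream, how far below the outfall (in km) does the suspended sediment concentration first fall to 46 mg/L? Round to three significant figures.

Flow-weighted average: C = (1.800·15.00 + 0.3100·458.0) / 2.110 = 169.0/2.110 = 80.09 mg/L.
Half-life 0.34 d → k = ln 2 / 0.34 = 2.039 d⁻¹.
Set 80.09·exp(−k·t) = 46 → t = ln(80.09/46)/k = 23500 s = 6.527 h.
Distance = v·t = 0.62·23500 = 14570 m = 14.57 km.

14.6 km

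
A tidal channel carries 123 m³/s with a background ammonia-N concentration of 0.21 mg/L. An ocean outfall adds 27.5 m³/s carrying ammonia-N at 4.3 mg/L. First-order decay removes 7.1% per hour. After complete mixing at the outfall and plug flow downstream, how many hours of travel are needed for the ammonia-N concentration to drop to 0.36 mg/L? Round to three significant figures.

Conservation of mass: C = (123.0·0.2100 + 27.50·4.300) / 150.5 = 144.1/150.5 = 0.9573 mg/L.
7.1%/h lost → k = −ln(1 − 0.071) = 0.07365 h⁻¹.
0.9573·exp(−k·t) = 0.36 → t = ln(0.9573/0.36)/k = 47810 s = 13.28 h.

13.3 h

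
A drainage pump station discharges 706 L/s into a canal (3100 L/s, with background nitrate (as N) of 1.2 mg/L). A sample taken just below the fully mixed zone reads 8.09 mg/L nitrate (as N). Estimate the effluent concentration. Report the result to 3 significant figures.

38.3 mg/L

Mass balance: 3100·1.200 + 706.0·Cₑ = 3806·8.090
→ Cₑ = (3806·8.090 − 3100·1.200) / 706.0 = 38.34 mg/L.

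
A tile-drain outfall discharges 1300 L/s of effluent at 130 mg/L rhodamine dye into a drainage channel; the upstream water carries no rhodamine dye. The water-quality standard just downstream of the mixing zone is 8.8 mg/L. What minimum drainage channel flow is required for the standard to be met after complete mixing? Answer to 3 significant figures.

Set C_mix = 8.8: (Q·0 + 1300·130.0) / (Q + 1300) = 8.8
→ Q = 1300·(130.0 − 8.8)/(8.8 − 0) = 17900 L/s.

17900 L/s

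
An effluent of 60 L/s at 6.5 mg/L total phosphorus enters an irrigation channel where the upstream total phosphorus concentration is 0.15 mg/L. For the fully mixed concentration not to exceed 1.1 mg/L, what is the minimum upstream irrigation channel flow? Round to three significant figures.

Set C_mix = 1.1: (Q·0.1500 + 60.00·6.500) / (Q + 60.00) = 1.1
→ Q = 60.00·(6.500 − 1.1)/(1.1 − 0.1500) = 341.1 L/s.

341 L/s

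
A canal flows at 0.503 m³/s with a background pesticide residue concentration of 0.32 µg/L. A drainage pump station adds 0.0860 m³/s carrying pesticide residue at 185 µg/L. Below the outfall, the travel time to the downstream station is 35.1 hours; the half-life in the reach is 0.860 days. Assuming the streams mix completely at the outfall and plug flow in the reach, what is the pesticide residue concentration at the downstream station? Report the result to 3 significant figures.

8.39 µg/L

Mixed concentration C = ΣQC/ΣQ = (0.5030·0.3200 + 0.08600·185.0) / 0.5890 = 16.07/0.5890 = 27.29 µg/L.
Half-life 0.860 d → k = ln 2 / 0.860 = 0.8060 d⁻¹.
Applying C = C₀e^(−kt): 27.29 × 0.3077 = 8.395 µg/L.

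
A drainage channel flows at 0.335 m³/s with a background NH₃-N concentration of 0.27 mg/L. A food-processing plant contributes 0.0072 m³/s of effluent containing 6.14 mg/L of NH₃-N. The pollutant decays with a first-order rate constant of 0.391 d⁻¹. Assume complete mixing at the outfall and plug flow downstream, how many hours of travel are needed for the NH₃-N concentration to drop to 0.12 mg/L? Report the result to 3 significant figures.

Mass balance: C = (0.3350·0.2700 + 0.007200·6.140) / 0.3422 = 0.1347/0.3422 = 0.3935 mg/L.
0.3935·exp(−k·t) = 0.12 → t = ln(0.3935/0.12)/k = 262400 s = 72.90 h.

72.9 h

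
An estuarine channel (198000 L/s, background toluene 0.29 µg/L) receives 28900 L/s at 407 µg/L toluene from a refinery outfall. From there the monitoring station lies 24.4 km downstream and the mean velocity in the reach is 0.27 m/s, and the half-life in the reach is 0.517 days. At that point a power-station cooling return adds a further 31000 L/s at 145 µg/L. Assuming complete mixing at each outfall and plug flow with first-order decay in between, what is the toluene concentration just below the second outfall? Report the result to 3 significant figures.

28.7 µg/L

Conservation of mass: C = (198000·0.2900 + 28900·407.0) / 226900 = 11820000/226900 = 52.09 µg/L; combined flow 226900 L/s.
Travel time t = 24.4·1000 / 0.27 = 90370 s = 25.10 h.
Half-life 0.517 d → k = ln 2 / 0.517 = 1.341 d⁻¹.
Applying C = C₀e^(−kt): 52.09 × 0.2460 = 12.82 µg/L.
Second outfall: C = (226900·12.82 + 31000·145.0)/257900 = 28.70 µg/L.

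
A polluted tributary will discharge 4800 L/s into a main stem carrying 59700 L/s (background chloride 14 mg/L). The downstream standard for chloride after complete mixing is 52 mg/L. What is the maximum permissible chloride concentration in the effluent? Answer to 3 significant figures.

At the limit, (Qr·Cr + Qe·Cₑ)/(Qr + Qe) = 52:
Cₑ = (64500·52 − 59700·14.00) / 4800 = 524.6 mg/L.

525 mg/L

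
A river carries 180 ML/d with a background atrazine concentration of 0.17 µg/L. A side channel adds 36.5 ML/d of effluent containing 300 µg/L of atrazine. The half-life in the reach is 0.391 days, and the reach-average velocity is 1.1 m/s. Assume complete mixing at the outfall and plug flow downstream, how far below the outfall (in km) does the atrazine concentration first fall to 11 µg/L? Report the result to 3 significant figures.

81.9 km

After mixing, C = (180.0·0.1700 + 36.50·300.0) / 216.5 = 10980/216.5 = 50.72 µg/L.
Half-life 0.391 d → k = ln 2 / 0.391 = 1.773 d⁻¹.
Set 50.72·exp(−k·t) = 11 → t = ln(50.72/11)/k = 74490 s = 20.69 h.
Distance = v·t = 1.1·74490 = 81940 m = 81.94 km.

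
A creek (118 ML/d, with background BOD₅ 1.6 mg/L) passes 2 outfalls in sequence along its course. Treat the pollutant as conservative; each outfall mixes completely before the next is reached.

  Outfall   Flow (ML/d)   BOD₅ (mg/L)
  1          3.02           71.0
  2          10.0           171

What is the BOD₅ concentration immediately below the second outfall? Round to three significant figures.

Below outfall 1: Q → 121.0 ML/d, C = (118.0·1.600 + 3.020·71.00)/121.0 = 3.332 mg/L.
Below outfall 2: Q → 131.0 ML/d, C = (121.0·3.332 + 10.00·171.0)/131.0 = 16.13 mg/L.

16.1 mg/L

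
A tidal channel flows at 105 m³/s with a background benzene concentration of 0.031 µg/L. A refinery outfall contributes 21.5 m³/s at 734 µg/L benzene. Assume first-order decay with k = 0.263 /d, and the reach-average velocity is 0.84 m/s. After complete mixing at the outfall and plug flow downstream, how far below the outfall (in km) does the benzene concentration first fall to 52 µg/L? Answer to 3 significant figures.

242 km

Mixed concentration C = ΣQC/ΣQ = (105.0·0.03100 + 21.50·734.0) / 126.5 = 15780/126.5 = 124.8 µg/L.
Set 124.8·exp(−k·t) = 52 → t = ln(124.8/52)/k = 287500 s = 79.87 h.
Distance = v·t = 0.84·287500 = 241500 m = 241.5 km.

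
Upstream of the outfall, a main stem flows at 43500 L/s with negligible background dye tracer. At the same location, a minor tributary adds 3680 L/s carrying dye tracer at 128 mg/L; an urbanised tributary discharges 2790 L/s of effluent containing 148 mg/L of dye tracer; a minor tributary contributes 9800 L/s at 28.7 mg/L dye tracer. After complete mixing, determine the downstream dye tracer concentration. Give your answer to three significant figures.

After mixing, C = (43500·0 + 3680·128.0 + 2790·148.0 + 9800·28.70) / 59770 = 1165000/59770 = 19.50 mg/L.

19.5 mg/L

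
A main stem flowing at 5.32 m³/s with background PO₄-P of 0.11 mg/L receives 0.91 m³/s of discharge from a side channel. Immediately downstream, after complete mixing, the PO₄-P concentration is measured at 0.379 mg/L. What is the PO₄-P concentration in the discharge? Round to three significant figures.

1.95 mg/L

Mass balance: 5.320·0.1100 + 0.9100·Cₑ = 6.230·0.3790
→ Cₑ = (6.230·0.3790 − 5.320·0.1100) / 0.9100 = 1.952 mg/L.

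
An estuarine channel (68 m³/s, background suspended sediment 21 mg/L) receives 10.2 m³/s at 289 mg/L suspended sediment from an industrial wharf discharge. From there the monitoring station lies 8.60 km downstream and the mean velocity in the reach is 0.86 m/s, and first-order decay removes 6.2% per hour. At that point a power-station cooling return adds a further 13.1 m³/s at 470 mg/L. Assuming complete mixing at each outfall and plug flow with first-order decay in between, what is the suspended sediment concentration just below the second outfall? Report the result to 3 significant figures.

108 mg/L

Mixed concentration C = ΣQC/ΣQ = (68.00·21.00 + 10.20·289.0) / 78.20 = 4376/78.20 = 55.96 mg/L; combined flow 78.20 m³/s.
Travel time t = 8.60·1000 / 0.86 = 10000 s = 2.778 h.
6.2%/h lost → k = −ln(1 − 0.062) = 0.06401 h⁻¹.
After decay, C = 55.96 × e^(−kt) = 55.96 × 0.8371 = 46.84 mg/L.
At the second outfall, C = (78.20·46.84 + 13.10·470.0) / (78.20 + 13.10) = 107.6 mg/L.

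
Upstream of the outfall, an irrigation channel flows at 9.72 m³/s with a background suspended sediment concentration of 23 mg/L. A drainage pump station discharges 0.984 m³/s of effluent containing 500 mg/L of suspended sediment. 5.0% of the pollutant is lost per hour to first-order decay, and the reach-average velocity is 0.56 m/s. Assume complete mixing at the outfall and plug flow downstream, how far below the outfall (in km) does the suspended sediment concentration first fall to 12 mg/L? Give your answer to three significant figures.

Mixed concentration C = ΣQC/ΣQ = (9.720·23.00 + 0.9840·500.0) / 10.70 = 715.6/10.70 = 66.85 mg/L.
5.0%/h lost → k = −ln(1 − 0.05) = 0.05129 h⁻¹.
Set 66.85·exp(−k·t) = 12 → t = ln(66.85/12)/k = 120500 s = 33.48 h.
Distance = v·t = 0.56·120500 = 67510 m = 67.51 km.

67.5 km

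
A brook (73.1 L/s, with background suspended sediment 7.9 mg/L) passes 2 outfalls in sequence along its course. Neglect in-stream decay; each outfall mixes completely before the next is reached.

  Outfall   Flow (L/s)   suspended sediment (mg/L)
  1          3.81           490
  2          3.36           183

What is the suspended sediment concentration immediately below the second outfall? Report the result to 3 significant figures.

38.1 mg/L

Outfall 1: combined Q = 76.91 L/s; C = (73.10·7.900 + 3.810·490.0)/76.91 = 31.78 mg/L.
Outfall 2: combined Q = 80.27 L/s; C = (76.91·31.78 + 3.360·183.0)/80.27 = 38.11 mg/L.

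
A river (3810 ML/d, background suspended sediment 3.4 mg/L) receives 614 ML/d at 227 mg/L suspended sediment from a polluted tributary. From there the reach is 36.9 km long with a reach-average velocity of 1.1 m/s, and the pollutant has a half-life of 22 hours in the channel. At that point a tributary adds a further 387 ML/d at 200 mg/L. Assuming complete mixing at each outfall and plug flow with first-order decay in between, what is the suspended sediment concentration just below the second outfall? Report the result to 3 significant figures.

Flow-weighted average: C = (3810·3.400 + 614.0·227.0) / 4424 = 152300/4424 = 34.43 mg/L; combined flow 4424 ML/d.
Travel time t = 36.9·1000 / 1.1 = 33550 s = 9.318 h.
Half-life 22 h → k = ln 2 / 22 = 0.03151 h⁻¹ = 0.7562 d⁻¹.
Applying C = C₀e^(−kt): 34.43 × 0.7456 = 25.67 mg/L.
At the second outfall, C = (4424·25.67 + 387.0·200.0) / (4424 + 387.0) = 39.70 mg/L.

39.7 mg/L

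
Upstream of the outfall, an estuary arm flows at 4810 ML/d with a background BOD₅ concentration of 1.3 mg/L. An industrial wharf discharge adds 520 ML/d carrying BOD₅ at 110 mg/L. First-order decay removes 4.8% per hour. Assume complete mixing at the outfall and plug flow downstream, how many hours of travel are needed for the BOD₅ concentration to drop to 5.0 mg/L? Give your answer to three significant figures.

Flow-weighted average: C = (4810·1.300 + 520.0·110.0) / 5330 = 63450/5330 = 11.90 mg/L.
4.8%/h lost → k = −ln(1 − 0.048) = 0.04919 h⁻¹.
11.90·exp(−k·t) = 5.0 → t = ln(11.90/5.0)/k = 63490 s = 17.64 h.

17.6 h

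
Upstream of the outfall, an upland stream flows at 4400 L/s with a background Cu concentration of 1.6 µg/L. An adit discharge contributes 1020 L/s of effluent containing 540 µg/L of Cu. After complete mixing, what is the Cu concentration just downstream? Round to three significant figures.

103 µg/L

Conservation of mass: C = (4400·1.600 + 1020·540.0) / 5420 = 557800/5420 = 102.9 µg/L.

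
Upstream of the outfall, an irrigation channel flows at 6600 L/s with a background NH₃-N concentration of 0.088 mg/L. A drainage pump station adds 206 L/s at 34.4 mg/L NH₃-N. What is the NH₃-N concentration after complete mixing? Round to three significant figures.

1.13 mg/L

Conservation of mass: C = (6600·0.08800 + 206.0·34.40) / 6806 = 7667/6806 = 1.127 mg/L.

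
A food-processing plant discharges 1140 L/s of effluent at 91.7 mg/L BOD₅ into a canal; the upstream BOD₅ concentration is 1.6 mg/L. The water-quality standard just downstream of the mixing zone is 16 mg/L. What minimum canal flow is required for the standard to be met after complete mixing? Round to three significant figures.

Set C_mix = 16: (Q·1.600 + 1140·91.70) / (Q + 1140) = 16
→ Q = 1140·(91.70 − 16)/(16 − 1.600) = 5993 L/s.

5990 L/s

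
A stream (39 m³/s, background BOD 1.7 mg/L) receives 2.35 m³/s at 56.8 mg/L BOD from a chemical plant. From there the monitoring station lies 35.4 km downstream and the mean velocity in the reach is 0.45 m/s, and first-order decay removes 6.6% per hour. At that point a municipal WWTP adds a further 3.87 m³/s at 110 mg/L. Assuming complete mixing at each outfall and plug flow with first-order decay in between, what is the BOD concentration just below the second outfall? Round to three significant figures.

10.4 mg/L

Flow-weighted average: C = (39.00·1.700 + 2.350·56.80) / 41.35 = 199.8/41.35 = 4.831 mg/L; combined flow 41.35 m³/s.
Travel time t = 35.4·1000 / 0.45 = 78670 s = 21.85 h.
6.6%/h lost → k = −ln(1 − 0.066) = 0.06828 h⁻¹.
Applying C = C₀e^(−kt): 4.831 × 0.2249 = 1.087 mg/L.
Second outfall: C = (41.35·1.087 + 3.870·110.0)/45.22 = 10.41 mg/L.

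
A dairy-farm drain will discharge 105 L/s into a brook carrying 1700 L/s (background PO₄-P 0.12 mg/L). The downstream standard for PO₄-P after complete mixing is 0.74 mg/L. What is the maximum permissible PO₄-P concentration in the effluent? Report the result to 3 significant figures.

10.8 mg/L

At the limit, (Qr·Cr + Qe·Cₑ)/(Qr + Qe) = 0.74:
Cₑ = (1805·0.74 − 1700·0.1200) / 105.0 = 10.78 mg/L.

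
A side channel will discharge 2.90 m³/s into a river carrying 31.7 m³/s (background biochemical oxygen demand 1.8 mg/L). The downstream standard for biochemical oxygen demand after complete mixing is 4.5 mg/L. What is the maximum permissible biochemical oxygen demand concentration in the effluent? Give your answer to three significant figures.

At the limit, (Qr·Cr + Qe·Cₑ)/(Qr + Qe) = 4.5:
Cₑ = (34.60·4.5 − 31.70·1.800) / 2.900 = 34.01 mg/L.

34.0 mg/L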